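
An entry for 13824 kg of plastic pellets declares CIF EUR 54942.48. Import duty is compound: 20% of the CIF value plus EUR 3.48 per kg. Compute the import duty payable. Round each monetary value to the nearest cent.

Import duty: EUR 59096.02

Ad valorem component: 54942.48 × 20% = 10988.50
Specific component: 13824 × 3.48 = 48107.52
Import duty = 10988.50 + 48107.52 = 59096.02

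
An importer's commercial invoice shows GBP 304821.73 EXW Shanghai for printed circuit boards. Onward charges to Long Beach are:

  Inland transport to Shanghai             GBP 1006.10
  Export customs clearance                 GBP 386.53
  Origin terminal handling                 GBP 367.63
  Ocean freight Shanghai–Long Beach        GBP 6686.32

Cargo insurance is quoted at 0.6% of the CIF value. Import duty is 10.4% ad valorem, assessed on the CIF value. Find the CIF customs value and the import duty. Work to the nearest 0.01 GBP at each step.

CIF value: GBP 315159.27; import duty: GBP 32776.56

Let C be the CIF value. C = EXW price + pre-shipment costs + freight + 0.6% × C
C − 0.6% × C = 304821.73 + 1006.10 + 386.53 + 367.63 + 6686.32
0.994 × C = 313268.31
C = 313268.31 / 0.994 = 315159.27
Insurance premium = 0.6% × 315159.27 = 1890.96
Import duty = 315159.27 × 10.4% = 32776.56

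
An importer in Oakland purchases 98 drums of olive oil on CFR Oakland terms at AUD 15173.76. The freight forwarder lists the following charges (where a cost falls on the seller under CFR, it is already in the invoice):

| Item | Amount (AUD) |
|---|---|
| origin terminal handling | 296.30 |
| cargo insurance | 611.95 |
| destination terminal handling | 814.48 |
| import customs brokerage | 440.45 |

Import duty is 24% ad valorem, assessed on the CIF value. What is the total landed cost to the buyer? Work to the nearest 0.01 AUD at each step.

CFR: the seller pays costs through ocean freight to the destination port, but not insurance.
Already in the invoice (seller's account under CFR): origin terminal — exclude.
CIF value = CFR price + insurance = 15173.76 + 611.95 = 15785.71
Import duty = 15785.71 × 24% = 3788.57
Buyer bears: insurance 611.95 + destination terminal 814.48 + brokerage 440.45 + duty 3788.57 = 5655.45
Landed cost = invoice 15173.76 + 5655.45 = 20829.21

Total landed cost: AUD 20829.21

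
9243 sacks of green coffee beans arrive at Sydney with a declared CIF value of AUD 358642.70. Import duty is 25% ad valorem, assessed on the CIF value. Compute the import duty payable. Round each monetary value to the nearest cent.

Import duty = 358642.70 × 25% = 89660.68

Import duty: AUD 89660.68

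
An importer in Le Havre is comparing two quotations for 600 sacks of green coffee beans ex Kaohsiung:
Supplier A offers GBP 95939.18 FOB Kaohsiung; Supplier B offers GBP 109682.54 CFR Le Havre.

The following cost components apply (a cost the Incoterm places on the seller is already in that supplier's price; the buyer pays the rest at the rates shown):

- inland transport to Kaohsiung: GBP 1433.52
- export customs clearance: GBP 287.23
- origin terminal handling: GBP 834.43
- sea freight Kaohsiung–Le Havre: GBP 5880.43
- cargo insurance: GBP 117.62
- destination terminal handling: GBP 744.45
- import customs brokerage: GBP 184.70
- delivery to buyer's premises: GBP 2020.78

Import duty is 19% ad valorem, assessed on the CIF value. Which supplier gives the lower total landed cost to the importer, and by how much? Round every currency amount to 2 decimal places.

Supplier A is cheaper by GBP 9356.89

Supplier A (FOB):
CIF value = FOB price + freight + insurance = 95939.18 + 5880.43 + 117.62 = 101937.23
Import duty = 101937.23 × 19% = 19368.07
Buyer bears (A): 5880.43 + 117.62 + 744.45 + 184.70 + 2020.78 = 8947.98
Landed cost (A) = invoice 95939.18 + 8947.98 + duty 19368.07 = 124255.23
Supplier B (CFR):
CIF value = CFR price + insurance = 109682.54 + 117.62 = 109800.16
Import duty = 109800.16 × 19% = 20862.03
Buyer bears (B): 117.62 + 744.45 + 184.70 + 2020.78 = 3067.55
Landed cost (B) = invoice 109682.54 + 3067.55 + duty 20862.03 = 133612.12
Difference = |124255.23 − 133612.12| = 9356.89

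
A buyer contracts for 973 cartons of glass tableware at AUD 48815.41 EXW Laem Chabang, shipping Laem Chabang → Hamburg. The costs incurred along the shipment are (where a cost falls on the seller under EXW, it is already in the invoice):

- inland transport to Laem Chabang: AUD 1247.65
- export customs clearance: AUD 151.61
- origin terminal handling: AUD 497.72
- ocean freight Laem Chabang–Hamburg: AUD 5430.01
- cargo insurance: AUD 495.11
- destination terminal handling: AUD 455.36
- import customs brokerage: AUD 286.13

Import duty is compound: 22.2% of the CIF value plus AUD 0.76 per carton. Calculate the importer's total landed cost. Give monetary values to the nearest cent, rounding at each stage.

EXW: the seller makes goods available at their premises; the buyer bears all onward costs.
CIF value = EXW price + inland to port + export clearance + origin terminal + freight + insurance = 48815.41 + 1247.65 + 151.61 + 497.72 + 5430.01 + 495.11 = 56637.51
Ad valorem component: 56637.51 × 22.2% = 12573.53
Specific component: 973 × 0.76 = 739.48
Import duty = 12573.53 + 739.48 = 13313.01
Buyer bears: inland to port 1247.65 + export clearance 151.61 + origin terminal 497.72 + freight 5430.01 + insurance 495.11 + destination terminal 455.36 + brokerage 286.13 + duty 13313.01 = 21876.60
Landed cost = invoice 48815.41 + 21876.60 = 70692.01

Total landed cost: AUD 70692.01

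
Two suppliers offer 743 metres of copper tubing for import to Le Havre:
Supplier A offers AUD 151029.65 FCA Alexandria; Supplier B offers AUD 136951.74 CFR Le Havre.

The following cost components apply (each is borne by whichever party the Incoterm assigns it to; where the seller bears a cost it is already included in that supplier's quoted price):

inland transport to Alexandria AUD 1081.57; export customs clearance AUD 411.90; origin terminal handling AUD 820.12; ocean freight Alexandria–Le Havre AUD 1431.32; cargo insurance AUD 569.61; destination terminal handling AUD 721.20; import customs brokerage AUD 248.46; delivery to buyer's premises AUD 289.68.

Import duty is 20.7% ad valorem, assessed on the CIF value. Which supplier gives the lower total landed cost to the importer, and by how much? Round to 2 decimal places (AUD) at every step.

Supplier B is cheaper by AUD 19709.52

Supplier A (FCA):
CIF value = FCA price + origin terminal + freight + insurance = 151029.65 + 820.12 + 1431.32 + 569.61 = 153850.70
Import duty = 153850.70 × 20.7% = 31847.09
Buyer bears (A): 820.12 + 1431.32 + 569.61 + 721.20 + 248.46 + 289.68 = 4080.39
Landed cost (A) = invoice 151029.65 + 4080.39 + duty 31847.09 = 186957.13
Supplier B (CFR):
CIF value = CFR price + insurance = 136951.74 + 569.61 = 137521.35
Import duty = 137521.35 × 20.7% = 28466.92
Buyer bears (B): 569.61 + 721.20 + 248.46 + 289.68 = 1828.95
Landed cost (B) = invoice 136951.74 + 1828.95 + duty 28466.92 = 167247.61
Difference = |186957.13 − 167247.61| = 19709.52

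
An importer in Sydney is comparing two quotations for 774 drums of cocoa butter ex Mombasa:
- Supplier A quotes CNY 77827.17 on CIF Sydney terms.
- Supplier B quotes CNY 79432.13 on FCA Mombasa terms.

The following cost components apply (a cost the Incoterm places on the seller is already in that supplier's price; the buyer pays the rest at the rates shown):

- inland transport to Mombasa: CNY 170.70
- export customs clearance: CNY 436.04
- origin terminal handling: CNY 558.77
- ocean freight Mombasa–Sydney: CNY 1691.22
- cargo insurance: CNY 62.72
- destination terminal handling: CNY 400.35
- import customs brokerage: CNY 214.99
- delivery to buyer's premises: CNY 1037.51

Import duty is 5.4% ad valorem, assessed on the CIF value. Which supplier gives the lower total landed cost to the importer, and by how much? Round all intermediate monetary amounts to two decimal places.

Supplier A (CIF):
The CIF price already equals the CIF value: 77827.17
Import duty = 77827.17 × 5.4% = 4202.67
Buyer bears (A): 400.35 + 214.99 + 1037.51 = 1652.85
Landed cost (A) = invoice 77827.17 + 1652.85 + duty 4202.67 = 83682.69
Supplier B (FCA):
CIF value = FCA price + origin terminal + freight + insurance = 79432.13 + 558.77 + 1691.22 + 62.72 = 81744.84
Import duty = 81744.84 × 5.4% = 4414.22
Buyer bears (B): 558.77 + 1691.22 + 62.72 + 400.35 + 214.99 + 1037.51 = 3965.56
Landed cost (B) = invoice 79432.13 + 3965.56 + duty 4414.22 = 87811.91
Difference = |83682.69 − 87811.91| = 4129.22

Supplier A is cheaper by CNY 4129.22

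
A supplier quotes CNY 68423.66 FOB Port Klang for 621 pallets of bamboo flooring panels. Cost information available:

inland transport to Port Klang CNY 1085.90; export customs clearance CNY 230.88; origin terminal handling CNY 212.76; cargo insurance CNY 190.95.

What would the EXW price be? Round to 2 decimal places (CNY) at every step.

Not relevant to the conversion: insurance — on the buyer under both terms; not part of either seller's price.
From FOB to EXW, the seller no longer bears: inland to port, export clearance, origin terminal.
EXW price = 68423.66 − 1085.90 − 230.88 − 212.76 = 66894.12

EXW price: CNY 66894.12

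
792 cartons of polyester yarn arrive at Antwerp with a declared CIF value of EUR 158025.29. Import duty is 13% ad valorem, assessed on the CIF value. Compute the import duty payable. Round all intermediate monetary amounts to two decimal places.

Import duty = 158025.29 × 13% = 20543.29

Import duty: EUR 20543.29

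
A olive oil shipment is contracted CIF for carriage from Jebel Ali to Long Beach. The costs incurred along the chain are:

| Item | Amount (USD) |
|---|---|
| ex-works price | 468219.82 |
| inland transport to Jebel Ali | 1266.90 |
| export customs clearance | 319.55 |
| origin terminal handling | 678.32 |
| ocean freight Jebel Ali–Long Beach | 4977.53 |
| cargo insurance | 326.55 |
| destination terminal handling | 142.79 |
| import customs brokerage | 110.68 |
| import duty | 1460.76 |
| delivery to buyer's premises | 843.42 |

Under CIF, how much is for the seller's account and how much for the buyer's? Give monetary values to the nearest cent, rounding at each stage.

Seller: USD 475788.67; buyer: USD 2557.65

CIF: the seller pays costs through ocean freight and marine insurance to the destination port.
Seller's account: goods 468219.82 + inland to port 1266.90 + export clearance 319.55 + origin terminal 678.32 + freight 4977.53 + insurance 326.55 = 475788.67
Buyer's account: destination terminal 142.79 + brokerage 110.68 + duty 1460.76 + delivery 843.42 = 2557.65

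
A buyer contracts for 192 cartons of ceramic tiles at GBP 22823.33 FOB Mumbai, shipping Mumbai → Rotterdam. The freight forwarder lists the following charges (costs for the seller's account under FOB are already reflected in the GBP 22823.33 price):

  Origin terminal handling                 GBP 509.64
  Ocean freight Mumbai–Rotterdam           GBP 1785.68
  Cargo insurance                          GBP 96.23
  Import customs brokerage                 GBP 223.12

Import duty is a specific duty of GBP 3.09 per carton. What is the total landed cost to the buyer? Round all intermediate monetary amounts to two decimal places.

Total landed cost: GBP 25521.64

FOB: the seller bears costs until goods are on board at the origin port; the buyer bears freight, insurance and all costs thereafter.
Already in the invoice (seller's account under FOB): origin terminal — exclude.
CIF value = FOB price + freight + insurance = 22823.33 + 1785.68 + 96.23 = 24705.24
Import duty = 192 × 3.09 = 593.28
Buyer bears: freight 1785.68 + insurance 96.23 + brokerage 223.12 + duty 593.28 = 2698.31
Landed cost = invoice 22823.33 + 2698.31 = 25521.64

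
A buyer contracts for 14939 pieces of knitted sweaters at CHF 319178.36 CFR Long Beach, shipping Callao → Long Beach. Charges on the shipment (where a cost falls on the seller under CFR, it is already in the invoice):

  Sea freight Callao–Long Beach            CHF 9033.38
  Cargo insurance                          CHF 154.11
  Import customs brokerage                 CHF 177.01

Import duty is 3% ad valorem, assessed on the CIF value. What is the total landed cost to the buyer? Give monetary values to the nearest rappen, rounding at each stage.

Total landed cost: CHF 329089.45

CFR: the seller pays costs through ocean freight to the destination port, but not insurance.
Already in the invoice (seller's account under CFR): freight — exclude.
CIF value = CFR price + insurance = 319178.36 + 154.11 = 319332.47
Import duty = 319332.47 × 3% = 9579.97
Buyer bears: insurance 154.11 + brokerage 177.01 + duty 9579.97 = 9911.09
Landed cost = invoice 319178.36 + 9911.09 = 329089.45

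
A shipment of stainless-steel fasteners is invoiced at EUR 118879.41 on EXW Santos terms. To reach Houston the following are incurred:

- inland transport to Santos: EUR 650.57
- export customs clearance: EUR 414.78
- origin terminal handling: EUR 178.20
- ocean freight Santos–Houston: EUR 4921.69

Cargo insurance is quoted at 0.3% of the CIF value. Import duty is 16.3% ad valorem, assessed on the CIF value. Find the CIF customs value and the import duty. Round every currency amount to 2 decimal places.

Let C be the CIF value. C = EXW price + pre-shipment costs + freight + 0.3% × C
C − 0.3% × C = 118879.41 + 650.57 + 414.78 + 178.20 + 4921.69
0.997 × C = 125044.65
C = 125044.65 / 0.997 = 125420.91
Insurance premium = 0.3% × 125420.91 = 376.26
Import duty = 125420.91 × 16.3% = 20443.61

CIF value: EUR 125420.91; import duty: EUR 20443.61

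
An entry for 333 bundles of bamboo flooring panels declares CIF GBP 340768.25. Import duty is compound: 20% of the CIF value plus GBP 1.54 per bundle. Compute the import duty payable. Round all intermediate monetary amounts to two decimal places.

Ad valorem component: 340768.25 × 20% = 68153.65
Specific component: 333 × 1.54 = 512.82
Import duty = 68153.65 + 512.82 = 68666.47

Import duty: GBP 68666.47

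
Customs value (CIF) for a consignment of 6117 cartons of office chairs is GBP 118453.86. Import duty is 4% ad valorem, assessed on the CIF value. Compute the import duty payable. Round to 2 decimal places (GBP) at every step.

Import duty = 118453.86 × 4% = 4738.15

Import duty: GBP 4738.15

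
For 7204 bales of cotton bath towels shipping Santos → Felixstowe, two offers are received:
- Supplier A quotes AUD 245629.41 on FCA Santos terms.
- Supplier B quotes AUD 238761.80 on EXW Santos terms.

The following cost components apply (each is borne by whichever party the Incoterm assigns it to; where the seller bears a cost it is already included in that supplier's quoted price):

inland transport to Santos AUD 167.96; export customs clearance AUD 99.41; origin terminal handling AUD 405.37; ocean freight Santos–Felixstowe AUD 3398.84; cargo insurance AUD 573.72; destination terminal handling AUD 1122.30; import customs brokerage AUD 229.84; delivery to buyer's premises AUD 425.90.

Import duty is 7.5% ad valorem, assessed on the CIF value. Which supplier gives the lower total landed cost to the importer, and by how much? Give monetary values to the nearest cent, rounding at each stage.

Supplier A (FCA):
CIF value = FCA price + origin terminal + freight + insurance = 245629.41 + 405.37 + 3398.84 + 573.72 = 250007.34
Import duty = 250007.34 × 7.5% = 18750.55
Buyer bears (A): 405.37 + 3398.84 + 573.72 + 1122.30 + 229.84 + 425.90 = 6155.97
Landed cost (A) = invoice 245629.41 + 6155.97 + duty 18750.55 = 270535.93
Supplier B (EXW):
CIF value = EXW price + inland to port + export clearance + origin terminal + freight + insurance = 238761.80 + 167.96 + 99.41 + 405.37 + 3398.84 + 573.72 = 243407.10
Import duty = 243407.10 × 7.5% = 18255.53
Buyer bears (B): 167.96 + 99.41 + 405.37 + 3398.84 + 573.72 + 1122.30 + 229.84 + 425.90 = 6423.34
Landed cost (B) = invoice 238761.80 + 6423.34 + duty 18255.53 = 263440.67
Difference = |270535.93 − 263440.67| = 7095.26

Supplier B is cheaper by AUD 7095.26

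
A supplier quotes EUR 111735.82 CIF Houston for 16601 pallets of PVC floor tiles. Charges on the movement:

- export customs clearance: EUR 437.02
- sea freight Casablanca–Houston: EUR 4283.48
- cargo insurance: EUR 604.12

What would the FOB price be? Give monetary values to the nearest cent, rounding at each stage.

Not relevant to the conversion: export clearance — on the seller under both CIF and FOB; already in the CIF price and stays in the FOB price.
From CIF to FOB, the seller no longer bears: freight, insurance.
FOB price = 111735.82 − 4283.48 − 604.12 = 106848.22

FOB price: EUR 106848.22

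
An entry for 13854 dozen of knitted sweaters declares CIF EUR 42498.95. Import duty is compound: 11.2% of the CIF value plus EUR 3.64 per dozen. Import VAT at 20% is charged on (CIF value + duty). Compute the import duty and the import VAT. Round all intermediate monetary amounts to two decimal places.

Ad valorem component: 42498.95 × 11.2% = 4759.88
Specific component: 13854 × 3.64 = 50428.56
Import duty = 4759.88 + 50428.56 = 55188.44
VAT base = CIF + duty = 42498.95 + 55188.44 = 97687.39
Import VAT = 97687.39 × 20% = 19537.48

Import duty: EUR 55188.44; import VAT: EUR 19537.48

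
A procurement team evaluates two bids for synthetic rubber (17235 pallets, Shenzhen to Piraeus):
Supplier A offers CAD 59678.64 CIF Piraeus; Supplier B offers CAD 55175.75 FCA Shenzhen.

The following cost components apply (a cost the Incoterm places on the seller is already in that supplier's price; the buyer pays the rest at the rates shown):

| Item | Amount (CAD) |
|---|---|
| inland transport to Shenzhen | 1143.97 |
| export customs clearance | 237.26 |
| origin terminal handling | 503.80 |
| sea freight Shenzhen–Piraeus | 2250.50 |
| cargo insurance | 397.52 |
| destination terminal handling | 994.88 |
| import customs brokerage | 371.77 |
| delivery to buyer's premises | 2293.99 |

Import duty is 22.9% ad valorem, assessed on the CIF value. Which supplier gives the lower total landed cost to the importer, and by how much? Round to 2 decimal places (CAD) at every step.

Supplier B is cheaper by CAD 1660.47

Supplier A (CIF):
The CIF price already equals the CIF value: 59678.64
Import duty = 59678.64 × 22.9% = 13666.41
Buyer bears (A): 994.88 + 371.77 + 2293.99 = 3660.64
Landed cost (A) = invoice 59678.64 + 3660.64 + duty 13666.41 = 77005.69
Supplier B (FCA):
CIF value = FCA price + origin terminal + freight + insurance = 55175.75 + 503.80 + 2250.50 + 397.52 = 58327.57
Import duty = 58327.57 × 22.9% = 13357.01
Buyer bears (B): 503.80 + 2250.50 + 397.52 + 994.88 + 371.77 + 2293.99 = 6812.46
Landed cost (B) = invoice 55175.75 + 6812.46 + duty 13357.01 = 75345.22
Difference = |77005.69 − 75345.22| = 1660.47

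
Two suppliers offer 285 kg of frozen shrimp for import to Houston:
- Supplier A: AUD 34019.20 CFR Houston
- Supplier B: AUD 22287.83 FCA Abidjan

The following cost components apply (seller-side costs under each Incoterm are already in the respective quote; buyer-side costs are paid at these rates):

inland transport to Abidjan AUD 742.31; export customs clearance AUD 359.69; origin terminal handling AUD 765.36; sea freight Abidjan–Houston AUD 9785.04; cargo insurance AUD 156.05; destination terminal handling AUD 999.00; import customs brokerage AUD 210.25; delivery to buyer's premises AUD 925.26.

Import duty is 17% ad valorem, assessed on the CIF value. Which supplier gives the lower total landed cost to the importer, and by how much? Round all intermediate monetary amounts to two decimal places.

Supplier A (CFR):
CIF value = CFR price + insurance = 34019.20 + 156.05 = 34175.25
Import duty = 34175.25 × 17% = 5809.79
Buyer bears (A): 156.05 + 999.00 + 210.25 + 925.26 = 2290.56
Landed cost (A) = invoice 34019.20 + 2290.56 + duty 5809.79 = 42119.55
Supplier B (FCA):
CIF value = FCA price + origin terminal + freight + insurance = 22287.83 + 765.36 + 9785.04 + 156.05 = 32994.28
Import duty = 32994.28 × 17% = 5609.03
Buyer bears (B): 765.36 + 9785.04 + 156.05 + 999.00 + 210.25 + 925.26 = 12840.96
Landed cost (B) = invoice 22287.83 + 12840.96 + duty 5609.03 = 40737.82
Difference = |42119.55 − 40737.82| = 1381.73

Supplier B is cheaper by AUD 1381.73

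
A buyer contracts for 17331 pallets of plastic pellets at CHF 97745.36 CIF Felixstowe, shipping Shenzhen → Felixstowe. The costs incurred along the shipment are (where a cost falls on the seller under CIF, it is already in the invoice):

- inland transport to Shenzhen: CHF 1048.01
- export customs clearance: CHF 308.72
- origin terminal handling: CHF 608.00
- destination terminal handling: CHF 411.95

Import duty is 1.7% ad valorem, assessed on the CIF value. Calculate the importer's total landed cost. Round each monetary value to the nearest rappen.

CIF: the seller pays costs through ocean freight and marine insurance to the destination port.
Already in the invoice (seller's account under CIF): inland to port, export clearance, origin terminal — exclude.
The CIF price already equals the CIF value: 97745.36
Import duty = 97745.36 × 1.7% = 1661.67
Buyer bears: destination terminal 411.95 + duty 1661.67 = 2073.62
Landed cost = invoice 97745.36 + 2073.62 = 99818.98

Total landed cost: CHF 99818.98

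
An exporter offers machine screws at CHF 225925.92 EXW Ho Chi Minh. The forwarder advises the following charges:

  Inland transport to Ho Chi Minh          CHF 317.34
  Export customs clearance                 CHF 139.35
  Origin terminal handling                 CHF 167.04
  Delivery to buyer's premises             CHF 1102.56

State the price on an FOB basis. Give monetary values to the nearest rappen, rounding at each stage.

FOB price: CHF 226549.65

Not relevant to the conversion: delivery — on the buyer under both terms; not part of either seller's price.
From EXW to FOB, the seller additionally bears: inland to port, export clearance, origin terminal.
FOB price = 225925.92 + 317.34 + 139.35 + 167.04 = 226549.65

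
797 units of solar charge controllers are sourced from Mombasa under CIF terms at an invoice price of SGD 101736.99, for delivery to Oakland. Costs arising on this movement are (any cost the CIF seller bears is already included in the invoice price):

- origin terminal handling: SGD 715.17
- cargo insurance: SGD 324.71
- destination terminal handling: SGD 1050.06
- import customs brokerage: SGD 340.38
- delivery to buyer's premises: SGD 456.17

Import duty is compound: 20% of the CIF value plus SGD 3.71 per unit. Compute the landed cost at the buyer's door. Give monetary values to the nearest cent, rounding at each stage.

Total landed cost: SGD 126887.87

CIF: the seller pays costs through ocean freight and marine insurance to the destination port.
Already in the invoice (seller's account under CIF): origin terminal, insurance — exclude.
The CIF price already equals the CIF value: 101736.99
Ad valorem component: 101736.99 × 20% = 20347.40
Specific component: 797 × 3.71 = 2956.87
Import duty = 20347.40 + 2956.87 = 23304.27
Buyer bears: destination terminal 1050.06 + brokerage 340.38 + delivery 456.17 + duty 23304.27 = 25150.88
Landed cost = invoice 101736.99 + 25150.88 = 126887.87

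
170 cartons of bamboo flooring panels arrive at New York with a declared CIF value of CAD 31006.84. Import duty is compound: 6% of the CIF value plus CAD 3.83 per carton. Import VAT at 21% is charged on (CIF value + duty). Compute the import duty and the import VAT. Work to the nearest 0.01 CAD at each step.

Import duty: CAD 2511.51; import VAT: CAD 7038.85

Ad valorem component: 31006.84 × 6% = 1860.41
Specific component: 170 × 3.83 = 651.10
Import duty = 1860.41 + 651.10 = 2511.51
VAT base = CIF + duty = 31006.84 + 2511.51 = 33518.35
Import VAT = 33518.35 × 21% = 7038.85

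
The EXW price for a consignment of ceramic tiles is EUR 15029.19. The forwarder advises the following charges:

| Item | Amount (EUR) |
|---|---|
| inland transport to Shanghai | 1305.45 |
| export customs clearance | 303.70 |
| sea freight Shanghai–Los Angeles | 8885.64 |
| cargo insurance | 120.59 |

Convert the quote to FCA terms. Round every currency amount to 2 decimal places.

Not relevant to the conversion: freight, insurance — on the buyer under both terms; not part of either seller's price.
From EXW to FCA, the seller additionally bears: inland to port, export clearance.
FCA price = 15029.19 + 1305.45 + 303.70 = 16638.34

FCA price: EUR 16638.34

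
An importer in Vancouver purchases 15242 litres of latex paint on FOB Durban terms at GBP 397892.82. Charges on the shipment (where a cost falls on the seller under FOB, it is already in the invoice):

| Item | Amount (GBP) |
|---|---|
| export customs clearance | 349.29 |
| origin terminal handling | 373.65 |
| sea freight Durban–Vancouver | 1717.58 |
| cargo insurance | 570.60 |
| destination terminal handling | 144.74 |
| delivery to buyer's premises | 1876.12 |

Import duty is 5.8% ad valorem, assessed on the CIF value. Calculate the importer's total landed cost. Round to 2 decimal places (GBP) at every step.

FOB: the seller bears costs until goods are on board at the origin port; the buyer bears freight, insurance and all costs thereafter.
Already in the invoice (seller's account under FOB): export clearance, origin terminal — exclude.
CIF value = FOB price + freight + insurance = 397892.82 + 1717.58 + 570.60 = 400181.00
Import duty = 400181.00 × 5.8% = 23210.50
Buyer bears: freight 1717.58 + insurance 570.60 + destination terminal 144.74 + delivery 1876.12 + duty 23210.50 = 27519.54
Landed cost = invoice 397892.82 + 27519.54 = 425412.36

Total landed cost: GBP 425412.36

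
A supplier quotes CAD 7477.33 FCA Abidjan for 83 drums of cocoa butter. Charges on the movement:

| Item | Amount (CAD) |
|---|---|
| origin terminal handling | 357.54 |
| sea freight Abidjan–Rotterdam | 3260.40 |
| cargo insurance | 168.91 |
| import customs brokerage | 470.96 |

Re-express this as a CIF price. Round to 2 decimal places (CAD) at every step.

Not relevant to the conversion: brokerage — on the buyer under both terms; not part of either seller's price.
From FCA to CIF, the seller additionally bears: origin terminal, freight, insurance.
CIF price = 7477.33 + 357.54 + 3260.40 + 168.91 = 11264.18

CIF price: CAD 11264.18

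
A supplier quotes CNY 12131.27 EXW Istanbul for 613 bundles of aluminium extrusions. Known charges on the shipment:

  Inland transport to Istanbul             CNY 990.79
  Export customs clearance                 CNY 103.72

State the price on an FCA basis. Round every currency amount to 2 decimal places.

FCA price: CNY 13225.78

From EXW to FCA, the seller additionally bears: inland to port, export clearance.
FCA price = 12131.27 + 990.79 + 103.72 = 13225.78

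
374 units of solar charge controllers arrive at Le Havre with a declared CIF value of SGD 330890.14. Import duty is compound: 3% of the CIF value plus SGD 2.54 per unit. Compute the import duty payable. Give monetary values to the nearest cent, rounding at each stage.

Import duty: SGD 10876.66

Ad valorem component: 330890.14 × 3% = 9926.70
Specific component: 374 × 2.54 = 949.96
Import duty = 9926.70 + 949.96 = 10876.66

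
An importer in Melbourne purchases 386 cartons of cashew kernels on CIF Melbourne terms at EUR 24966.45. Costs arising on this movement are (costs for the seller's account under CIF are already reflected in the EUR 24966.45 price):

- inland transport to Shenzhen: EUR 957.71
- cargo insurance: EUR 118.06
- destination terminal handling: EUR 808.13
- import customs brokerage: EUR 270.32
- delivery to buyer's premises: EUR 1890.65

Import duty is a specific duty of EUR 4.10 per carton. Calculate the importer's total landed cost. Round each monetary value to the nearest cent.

CIF: the seller pays costs through ocean freight and marine insurance to the destination port.
Already in the invoice (seller's account under CIF): inland to port, insurance — exclude.
The CIF price already equals the CIF value: 24966.45
Import duty = 386 × 4.10 = 1582.60
Buyer bears: destination terminal 808.13 + brokerage 270.32 + delivery 1890.65 + duty 1582.60 = 4551.70
Landed cost = invoice 24966.45 + 4551.70 = 29518.15

Total landed cost: EUR 29518.15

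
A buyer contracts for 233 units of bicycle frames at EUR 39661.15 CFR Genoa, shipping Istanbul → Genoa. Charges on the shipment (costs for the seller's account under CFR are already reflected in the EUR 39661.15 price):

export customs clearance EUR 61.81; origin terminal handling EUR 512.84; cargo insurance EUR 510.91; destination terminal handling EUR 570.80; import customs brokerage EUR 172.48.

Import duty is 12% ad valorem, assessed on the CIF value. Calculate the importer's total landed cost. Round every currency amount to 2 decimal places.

CFR: the seller pays costs through ocean freight to the destination port, but not insurance.
Already in the invoice (seller's account under CFR): export clearance, origin terminal — exclude.
CIF value = CFR price + insurance = 39661.15 + 510.91 = 40172.06
Import duty = 40172.06 × 12% = 4820.65
Buyer bears: insurance 510.91 + destination terminal 570.80 + brokerage 172.48 + duty 4820.65 = 6074.84
Landed cost = invoice 39661.15 + 6074.84 = 45735.99

Total landed cost: EUR 45735.99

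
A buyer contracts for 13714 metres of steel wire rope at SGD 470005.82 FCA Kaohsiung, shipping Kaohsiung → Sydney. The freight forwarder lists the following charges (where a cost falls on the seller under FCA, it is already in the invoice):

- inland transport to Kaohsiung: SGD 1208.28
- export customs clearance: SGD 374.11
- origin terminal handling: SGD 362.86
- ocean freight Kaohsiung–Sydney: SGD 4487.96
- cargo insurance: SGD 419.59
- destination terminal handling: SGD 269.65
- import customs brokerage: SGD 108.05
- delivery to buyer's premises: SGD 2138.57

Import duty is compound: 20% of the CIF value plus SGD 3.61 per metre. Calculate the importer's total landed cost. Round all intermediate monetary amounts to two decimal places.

Total landed cost: SGD 622355.29

FCA: the seller delivers export-cleared goods to the carrier; the buyer bears costs from that point.
Already in the invoice (seller's account under FCA): inland to port, export clearance — exclude.
CIF value = FCA price + origin terminal + freight + insurance = 470005.82 + 362.86 + 4487.96 + 419.59 = 475276.23
Ad valorem component: 475276.23 × 20% = 95055.25
Specific component: 13714 × 3.61 = 49507.54
Import duty = 95055.25 + 49507.54 = 144562.79
Buyer bears: origin terminal 362.86 + freight 4487.96 + insurance 419.59 + destination terminal 269.65 + brokerage 108.05 + delivery 2138.57 + duty 144562.79 = 152349.47
Landed cost = invoice 470005.82 + 152349.47 = 622355.29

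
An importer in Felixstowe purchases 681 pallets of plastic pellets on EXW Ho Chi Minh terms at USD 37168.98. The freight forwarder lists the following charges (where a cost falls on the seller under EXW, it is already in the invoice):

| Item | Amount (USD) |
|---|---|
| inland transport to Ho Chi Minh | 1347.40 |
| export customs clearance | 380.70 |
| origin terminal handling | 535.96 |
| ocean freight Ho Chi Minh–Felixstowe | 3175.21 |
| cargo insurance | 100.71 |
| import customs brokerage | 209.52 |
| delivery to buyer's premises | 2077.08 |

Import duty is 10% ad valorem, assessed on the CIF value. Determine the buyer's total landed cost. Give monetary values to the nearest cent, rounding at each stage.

Total landed cost: USD 49266.46

EXW: the seller makes goods available at their premises; the buyer bears all onward costs.
CIF value = EXW price + inland to port + export clearance + origin terminal + freight + insurance = 37168.98 + 1347.40 + 380.70 + 535.96 + 3175.21 + 100.71 = 42708.96
Import duty = 42708.96 × 10% = 4270.90
Buyer bears: inland to port 1347.40 + export clearance 380.70 + origin terminal 535.96 + freight 3175.21 + insurance 100.71 + brokerage 209.52 + delivery 2077.08 + duty 4270.90 = 12097.48
Landed cost = invoice 37168.98 + 12097.48 = 49266.46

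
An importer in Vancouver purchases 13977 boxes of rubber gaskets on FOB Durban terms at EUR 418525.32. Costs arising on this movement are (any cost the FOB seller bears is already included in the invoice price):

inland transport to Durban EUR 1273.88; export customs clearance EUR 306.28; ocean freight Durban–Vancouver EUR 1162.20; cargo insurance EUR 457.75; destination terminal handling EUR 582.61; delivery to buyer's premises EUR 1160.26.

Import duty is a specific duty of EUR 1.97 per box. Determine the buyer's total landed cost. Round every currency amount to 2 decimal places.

Total landed cost: EUR 449422.83

FOB: the seller bears costs until goods are on board at the origin port; the buyer bears freight, insurance and all costs thereafter.
Already in the invoice (seller's account under FOB): inland to port, export clearance — exclude.
CIF value = FOB price + freight + insurance = 418525.32 + 1162.20 + 457.75 = 420145.27
Import duty = 13977 × 1.97 = 27534.69
Buyer bears: freight 1162.20 + insurance 457.75 + destination terminal 582.61 + delivery 1160.26 + duty 27534.69 = 30897.51
Landed cost = invoice 418525.32 + 30897.51 = 449422.83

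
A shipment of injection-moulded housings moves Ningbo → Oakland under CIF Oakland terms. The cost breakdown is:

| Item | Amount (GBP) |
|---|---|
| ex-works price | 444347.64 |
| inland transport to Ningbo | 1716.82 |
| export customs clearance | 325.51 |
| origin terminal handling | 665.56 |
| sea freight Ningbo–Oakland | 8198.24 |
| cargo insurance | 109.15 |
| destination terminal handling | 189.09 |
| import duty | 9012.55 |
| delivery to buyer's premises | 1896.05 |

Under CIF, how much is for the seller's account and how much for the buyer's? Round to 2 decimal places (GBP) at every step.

Seller: GBP 455362.92; buyer: GBP 11097.69

CIF: the seller pays costs through ocean freight and marine insurance to the destination port.
Seller's account: goods 444347.64 + inland to port 1716.82 + export clearance 325.51 + origin terminal 665.56 + freight 8198.24 + insurance 109.15 = 455362.92
Buyer's account: destination terminal 189.09 + duty 9012.55 + delivery 1896.05 = 11097.69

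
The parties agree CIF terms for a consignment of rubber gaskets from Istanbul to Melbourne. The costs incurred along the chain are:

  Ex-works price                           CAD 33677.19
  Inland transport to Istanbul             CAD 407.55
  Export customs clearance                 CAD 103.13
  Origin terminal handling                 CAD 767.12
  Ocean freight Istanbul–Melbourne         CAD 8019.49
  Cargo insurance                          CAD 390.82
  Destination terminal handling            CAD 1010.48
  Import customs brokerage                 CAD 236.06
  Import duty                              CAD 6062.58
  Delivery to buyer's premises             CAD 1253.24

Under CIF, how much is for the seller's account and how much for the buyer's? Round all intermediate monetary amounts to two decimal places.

Seller: CAD 43365.30; buyer: CAD 8562.36

CIF: the seller pays costs through ocean freight and marine insurance to the destination port.
Seller's account: goods 33677.19 + inland to port 407.55 + export clearance 103.13 + origin terminal 767.12 + freight 8019.49 + insurance 390.82 = 43365.30
Buyer's account: destination terminal 1010.48 + brokerage 236.06 + duty 6062.58 + delivery 1253.24 = 8562.36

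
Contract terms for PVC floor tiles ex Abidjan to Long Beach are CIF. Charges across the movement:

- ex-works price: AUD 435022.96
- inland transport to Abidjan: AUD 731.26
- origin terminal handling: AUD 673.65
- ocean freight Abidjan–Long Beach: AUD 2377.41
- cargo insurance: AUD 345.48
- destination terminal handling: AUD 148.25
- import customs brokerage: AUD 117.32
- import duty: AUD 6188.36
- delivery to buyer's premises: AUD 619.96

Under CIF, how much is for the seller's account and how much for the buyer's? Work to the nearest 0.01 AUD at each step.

Seller: AUD 439150.76; buyer: AUD 7073.89

CIF: the seller pays costs through ocean freight and marine insurance to the destination port.
Seller's account: goods 435022.96 + inland to port 731.26 + origin terminal 673.65 + freight 2377.41 + insurance 345.48 = 439150.76
Buyer's account: destination terminal 148.25 + brokerage 117.32 + duty 6188.36 + delivery 619.96 = 7073.89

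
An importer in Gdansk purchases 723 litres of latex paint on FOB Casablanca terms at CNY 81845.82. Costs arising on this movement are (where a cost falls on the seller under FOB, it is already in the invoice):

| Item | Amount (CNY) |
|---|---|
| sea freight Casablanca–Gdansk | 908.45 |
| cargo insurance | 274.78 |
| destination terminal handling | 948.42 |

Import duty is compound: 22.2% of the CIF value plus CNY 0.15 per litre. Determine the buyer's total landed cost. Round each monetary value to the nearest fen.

FOB: the seller bears costs until goods are on board at the origin port; the buyer bears freight, insurance and all costs thereafter.
CIF value = FOB price + freight + insurance = 81845.82 + 908.45 + 274.78 = 83029.05
Ad valorem component: 83029.05 × 22.2% = 18432.45
Specific component: 723 × 0.15 = 108.45
Import duty = 18432.45 + 108.45 = 18540.90
Buyer bears: freight 908.45 + insurance 274.78 + destination terminal 948.42 + duty 18540.90 = 20672.55
Landed cost = invoice 81845.82 + 20672.55 = 102518.37

Total landed cost: CNY 102518.37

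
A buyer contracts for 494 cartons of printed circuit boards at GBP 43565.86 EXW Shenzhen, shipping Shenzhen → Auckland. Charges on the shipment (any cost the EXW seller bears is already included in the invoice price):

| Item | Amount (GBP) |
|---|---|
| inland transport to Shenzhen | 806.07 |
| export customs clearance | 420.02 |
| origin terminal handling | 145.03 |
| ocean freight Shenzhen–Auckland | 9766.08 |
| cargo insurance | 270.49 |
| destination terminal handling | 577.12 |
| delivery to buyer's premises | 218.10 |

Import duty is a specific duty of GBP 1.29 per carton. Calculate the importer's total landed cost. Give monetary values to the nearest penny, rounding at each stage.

Total landed cost: GBP 56406.03

EXW: the seller makes goods available at their premises; the buyer bears all onward costs.
CIF value = EXW price + inland to port + export clearance + origin terminal + freight + insurance = 43565.86 + 806.07 + 420.02 + 145.03 + 9766.08 + 270.49 = 54973.55
Import duty = 494 × 1.29 = 637.26
Buyer bears: inland to port 806.07 + export clearance 420.02 + origin terminal 145.03 + freight 9766.08 + insurance 270.49 + destination terminal 577.12 + delivery 218.10 + duty 637.26 = 12840.17
Landed cost = invoice 43565.86 + 12840.17 = 56406.03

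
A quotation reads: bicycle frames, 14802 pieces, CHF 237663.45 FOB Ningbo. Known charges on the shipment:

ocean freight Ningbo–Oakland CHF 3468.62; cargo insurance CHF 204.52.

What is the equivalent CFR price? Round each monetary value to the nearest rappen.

CFR price: CHF 241132.07

Not relevant to the conversion: insurance — on the buyer under both terms; not part of either seller's price.
From FOB to CFR, the seller additionally bears: freight.
CFR price = 237663.45 + 3468.62 = 241132.07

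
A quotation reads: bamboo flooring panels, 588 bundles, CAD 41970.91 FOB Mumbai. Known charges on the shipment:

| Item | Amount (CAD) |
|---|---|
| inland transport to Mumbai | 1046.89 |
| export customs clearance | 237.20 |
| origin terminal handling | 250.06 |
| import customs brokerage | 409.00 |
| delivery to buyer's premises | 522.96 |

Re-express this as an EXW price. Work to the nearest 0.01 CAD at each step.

EXW price: CAD 40436.76

Not relevant to the conversion: delivery, brokerage — on the buyer under both terms; not part of either seller's price.
From FOB to EXW, the seller no longer bears: inland to port, export clearance, origin terminal.
EXW price = 41970.91 − 1046.89 − 237.20 − 250.06 = 40436.76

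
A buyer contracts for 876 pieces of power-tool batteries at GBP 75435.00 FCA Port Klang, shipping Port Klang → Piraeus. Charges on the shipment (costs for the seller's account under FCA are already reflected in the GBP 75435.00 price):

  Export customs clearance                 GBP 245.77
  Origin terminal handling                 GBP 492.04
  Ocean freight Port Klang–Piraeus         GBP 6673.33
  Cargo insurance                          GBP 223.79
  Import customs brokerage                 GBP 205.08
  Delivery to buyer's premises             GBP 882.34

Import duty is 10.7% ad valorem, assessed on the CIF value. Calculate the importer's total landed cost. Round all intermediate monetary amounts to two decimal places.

Total landed cost: GBP 92773.77

FCA: the seller delivers export-cleared goods to the carrier; the buyer bears costs from that point.
Already in the invoice (seller's account under FCA): export clearance — exclude.
CIF value = FCA price + origin terminal + freight + insurance = 75435.00 + 492.04 + 6673.33 + 223.79 = 82824.16
Import duty = 82824.16 × 10.7% = 8862.19
Buyer bears: origin terminal 492.04 + freight 6673.33 + insurance 223.79 + brokerage 205.08 + delivery 882.34 + duty 8862.19 = 17338.77
Landed cost = invoice 75435.00 + 17338.77 = 92773.77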